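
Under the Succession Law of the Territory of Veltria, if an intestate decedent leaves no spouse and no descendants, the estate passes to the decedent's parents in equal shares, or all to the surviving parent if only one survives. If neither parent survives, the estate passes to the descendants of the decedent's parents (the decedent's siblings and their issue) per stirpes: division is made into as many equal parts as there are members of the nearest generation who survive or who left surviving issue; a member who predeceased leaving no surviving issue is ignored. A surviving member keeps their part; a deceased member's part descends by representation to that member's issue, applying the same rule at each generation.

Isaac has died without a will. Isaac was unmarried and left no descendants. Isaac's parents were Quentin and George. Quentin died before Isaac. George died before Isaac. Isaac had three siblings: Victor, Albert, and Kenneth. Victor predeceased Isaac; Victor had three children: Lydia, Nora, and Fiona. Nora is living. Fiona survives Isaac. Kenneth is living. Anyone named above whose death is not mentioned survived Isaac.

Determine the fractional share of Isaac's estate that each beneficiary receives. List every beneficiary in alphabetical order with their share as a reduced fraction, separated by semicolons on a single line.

Neither parent survives and there are no descendants, so the estate passes to Isaac's siblings and their issue per stirpes.
The estate is divided into 3 equal shares of 1/3 among Victor, Albert, Kenneth.
Victor predeceased; the 1/3 allotted to Victor's branch passes to Victor's issue by representation.
The 1/3 is divided into 3 equal shares of 1/9 among Lydia, Nora, Fiona.
Lydia is living and takes 1/9.
Nora is living and takes 1/9.
Fiona is living and takes 1/9.
Albert is living and takes 1/3.
Kenneth is living and takes 1/3.

Albert 1/3; Fiona 1/9; Kenneth 1/3; Lydia 1/9; Nora 1/9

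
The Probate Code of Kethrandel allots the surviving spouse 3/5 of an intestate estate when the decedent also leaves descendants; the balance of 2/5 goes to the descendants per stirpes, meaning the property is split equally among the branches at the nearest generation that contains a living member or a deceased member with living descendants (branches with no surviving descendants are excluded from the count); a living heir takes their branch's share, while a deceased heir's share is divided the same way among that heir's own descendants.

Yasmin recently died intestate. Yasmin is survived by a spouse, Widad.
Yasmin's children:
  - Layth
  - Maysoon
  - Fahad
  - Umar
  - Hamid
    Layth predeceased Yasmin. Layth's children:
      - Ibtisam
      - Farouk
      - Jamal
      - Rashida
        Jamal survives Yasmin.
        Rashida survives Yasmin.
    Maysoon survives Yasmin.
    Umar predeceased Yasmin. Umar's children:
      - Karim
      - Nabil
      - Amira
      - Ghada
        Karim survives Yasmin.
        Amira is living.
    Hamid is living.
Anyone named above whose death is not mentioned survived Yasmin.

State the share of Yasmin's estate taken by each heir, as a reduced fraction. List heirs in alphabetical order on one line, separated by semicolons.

Amira 1/50; Fahad 2/25; Farouk 1/50; Ghada 1/50; Hamid 2/25; Ibtisam 1/50; Jamal 1/50; Karim 1/50; Maysoon 2/25; Nabil 1/50; Rashida 1/50; Widad 3/5

Widad, as surviving spouse, takes 3/5.
The remaining 2/5 passes to Yasmin's descendants per stirpes.
The 2/5 is divided into 5 equal shares of 2/25 among Layth, Maysoon, Fahad, Umar, Hamid.
Layth predeceased; the 2/25 allotted to Layth's branch passes to Layth's issue by representation.
The 2/25 is divided into 4 equal shares of 1/50 among Ibtisam, Farouk, Jamal, Rashida.
Ibtisam is living and takes 1/50.
Farouk is living and takes 1/50.
Jamal is living and takes 1/50.
Rashida is living and takes 1/50.
Maysoon is living and takes 2/25.
Fahad is living and takes 2/25.
Umar predeceased; the 2/25 allotted to Umar's branch passes to Umar's issue by representation.
The 2/25 is divided into 4 equal shares of 1/50 among Karim, Nabil, Amira, Ghada.
Karim is living and takes 1/50.
Nabil is living and takes 1/50.
Amira is living and takes 1/50.
Ghada is living and takes 1/50.
Hamid is living and takes 2/25.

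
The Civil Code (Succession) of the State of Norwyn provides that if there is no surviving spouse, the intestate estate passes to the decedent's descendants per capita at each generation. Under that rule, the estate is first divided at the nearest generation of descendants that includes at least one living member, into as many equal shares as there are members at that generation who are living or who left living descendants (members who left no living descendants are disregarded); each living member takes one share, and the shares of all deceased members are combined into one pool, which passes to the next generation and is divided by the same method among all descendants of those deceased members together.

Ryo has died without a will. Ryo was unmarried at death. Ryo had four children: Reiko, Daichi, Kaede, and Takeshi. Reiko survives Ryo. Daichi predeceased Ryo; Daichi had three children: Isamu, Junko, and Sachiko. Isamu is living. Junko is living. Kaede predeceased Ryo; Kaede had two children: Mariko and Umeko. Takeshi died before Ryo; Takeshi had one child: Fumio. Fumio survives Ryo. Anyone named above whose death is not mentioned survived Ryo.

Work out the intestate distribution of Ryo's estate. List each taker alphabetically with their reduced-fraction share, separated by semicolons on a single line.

Fumio 1/8; Isamu 1/8; Junko 1/8; Mariko 1/8; Reiko 1/4; Sachiko 1/8; Umeko 1/8

There is no surviving spouse, so the entire estate passes to Ryo's descendants per capita at each generation.
At generation 1 (Reiko, Daichi, Kaede, Takeshi) there are 4 shares of (1)/4 = 1/4 each.
Living: Reiko — each takes 1/4.
Deceased: Daichi, Kaede, and Takeshi. Their combined 3/4 is pooled and carried to generation 2.
At generation 2 (Isamu, Junko, Sachiko, Mariko, Umeko, Fumio) there are 6 shares of (3/4)/6 = 1/8 each.
Living: Isamu, Junko, Sachiko, Mariko, Umeko, and Fumio — each takes 1/8.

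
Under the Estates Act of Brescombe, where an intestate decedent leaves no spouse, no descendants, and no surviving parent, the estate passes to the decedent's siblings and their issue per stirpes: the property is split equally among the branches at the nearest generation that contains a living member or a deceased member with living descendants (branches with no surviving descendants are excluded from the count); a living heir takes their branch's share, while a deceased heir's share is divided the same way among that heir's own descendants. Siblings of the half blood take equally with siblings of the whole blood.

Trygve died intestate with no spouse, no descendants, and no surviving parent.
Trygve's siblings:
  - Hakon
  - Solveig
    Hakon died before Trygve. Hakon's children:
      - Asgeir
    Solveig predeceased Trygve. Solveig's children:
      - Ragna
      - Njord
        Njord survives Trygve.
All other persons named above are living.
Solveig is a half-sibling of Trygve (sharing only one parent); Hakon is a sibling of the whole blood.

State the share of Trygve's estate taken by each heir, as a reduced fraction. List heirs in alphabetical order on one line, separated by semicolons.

No spouse, descendants, or parent survives, so the estate passes to Trygve's siblings per stirpes.
Half-blood and whole-blood siblings take equally under the stated rule.
The estate is divided into 2 equal shares of 1/2 among Hakon, Solveig.
Hakon predeceased; the 1/2 allotted to Hakon's branch passes to Hakon's issue by representation.
Asgeir is the sole taker at this level and receives the full 1/2.
Solveig predeceased; the 1/2 allotted to Solveig's branch passes to Solveig's issue by representation.
The 1/2 is divided into 2 equal shares of 1/4 among Ragna, Njord.
Ragna is living and takes 1/4.
Njord is living and takes 1/4.

Asgeir 1/2; Njord 1/4; Ragna 1/4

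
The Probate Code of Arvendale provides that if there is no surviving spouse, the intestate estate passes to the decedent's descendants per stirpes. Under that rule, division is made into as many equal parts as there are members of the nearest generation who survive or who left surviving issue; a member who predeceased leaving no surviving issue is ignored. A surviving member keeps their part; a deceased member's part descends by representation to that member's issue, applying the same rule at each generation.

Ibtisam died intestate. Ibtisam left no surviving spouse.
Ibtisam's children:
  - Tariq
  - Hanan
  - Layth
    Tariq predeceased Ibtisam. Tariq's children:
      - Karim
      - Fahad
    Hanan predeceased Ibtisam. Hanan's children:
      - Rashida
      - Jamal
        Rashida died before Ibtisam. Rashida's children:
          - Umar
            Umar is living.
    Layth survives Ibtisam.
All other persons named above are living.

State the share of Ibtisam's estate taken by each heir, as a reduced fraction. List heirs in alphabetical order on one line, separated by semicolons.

Fahad 1/6; Jamal 1/6; Karim 1/6; Layth 1/3; Umar 1/6

There is no surviving spouse, so the entire estate passes to Ibtisam's descendants per stirpes.
The estate is divided into 3 equal shares of 1/3 among Tariq, Hanan, Layth.
Tariq predeceased; the 1/3 allotted to Tariq's branch passes to Tariq's issue by representation.
The 1/3 is divided into 2 equal shares of 1/6 among Karim, Fahad.
Karim is living and takes 1/6.
Fahad is living and takes 1/6.
Hanan predeceased; the 1/3 allotted to Hanan's branch passes to Hanan's issue by representation.
The 1/3 is divided into 2 equal shares of 1/6 among Rashida, Jamal.
Rashida predeceased; the 1/6 allotted to Rashida's branch passes to Rashida's issue by representation.
Umar is the sole taker at this level and receives the full 1/6.
Jamal is living and takes 1/6.
Layth is living and takes 1/3.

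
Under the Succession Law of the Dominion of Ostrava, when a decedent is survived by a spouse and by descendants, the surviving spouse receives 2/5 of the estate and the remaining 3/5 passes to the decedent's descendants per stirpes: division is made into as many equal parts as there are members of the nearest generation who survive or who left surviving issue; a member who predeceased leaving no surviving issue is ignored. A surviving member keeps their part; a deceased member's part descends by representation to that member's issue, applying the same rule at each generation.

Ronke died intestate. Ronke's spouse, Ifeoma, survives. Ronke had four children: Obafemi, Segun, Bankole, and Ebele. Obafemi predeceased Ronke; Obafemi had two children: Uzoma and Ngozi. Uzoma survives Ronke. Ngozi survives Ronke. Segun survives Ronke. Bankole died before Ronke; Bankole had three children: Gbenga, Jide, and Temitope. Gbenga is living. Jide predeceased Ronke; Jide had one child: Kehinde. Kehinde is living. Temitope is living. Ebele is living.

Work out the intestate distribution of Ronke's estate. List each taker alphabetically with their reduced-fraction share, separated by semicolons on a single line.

Ebele 3/20; Gbenga 1/20; Ifeoma 2/5; Kehinde 1/20; Ngozi 3/40; Segun 3/20; Temitope 1/20; Uzoma 3/40

Ifeoma, as surviving spouse, takes 2/5.
The remaining 3/5 passes to Ronke's descendants per stirpes.
The 3/5 is divided into 4 equal shares of 3/20 among Obafemi, Segun, Bankole, Ebele.
Obafemi predeceased; the 3/20 allotted to Obafemi's branch passes to Obafemi's issue by representation.
The 3/20 is divided into 2 equal shares of 3/40 among Uzoma, Ngozi.
Uzoma is living and takes 3/40.
Ngozi is living and takes 3/40.
Segun is living and takes 3/20.
Bankole predeceased; the 3/20 allotted to Bankole's branch passes to Bankole's issue by representation.
The 3/20 is divided into 3 equal shares of 1/20 among Gbenga, Jide, Temitope.
Gbenga is living and takes 1/20.
Jide predeceased; the 1/20 allotted to Jide's branch passes to Jide's issue by representation.
Kehinde is the sole taker at this level and receives the full 1/20.
Temitope is living and takes 1/20.
Ebele is living and takes 3/20.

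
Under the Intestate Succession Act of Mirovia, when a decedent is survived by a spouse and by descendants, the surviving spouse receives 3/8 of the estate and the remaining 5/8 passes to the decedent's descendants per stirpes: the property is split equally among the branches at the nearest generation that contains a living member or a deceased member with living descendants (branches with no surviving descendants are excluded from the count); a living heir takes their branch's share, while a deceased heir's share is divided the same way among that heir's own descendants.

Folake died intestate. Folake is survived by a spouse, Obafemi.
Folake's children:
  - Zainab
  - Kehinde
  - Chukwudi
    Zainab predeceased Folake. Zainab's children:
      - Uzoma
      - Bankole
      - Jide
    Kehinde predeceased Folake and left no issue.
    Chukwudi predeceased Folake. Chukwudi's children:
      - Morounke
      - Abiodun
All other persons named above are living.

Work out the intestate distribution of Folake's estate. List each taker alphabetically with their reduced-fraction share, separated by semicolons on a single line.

Obafemi, as surviving spouse, takes 3/8.
The remaining 5/8 passes to Folake's descendants per stirpes.
Kehinde left no surviving issue, so that branch lapses and is disregarded.
The 5/8 is divided into 2 equal shares of 5/16 among Zainab, Chukwudi.
Zainab predeceased; the 5/16 allotted to Zainab's branch passes to Zainab's issue by representation.
The 5/16 is divided into 3 equal shares of 5/48 among Uzoma, Bankole, Jide.
Uzoma is living and takes 5/48.
Bankole is living and takes 5/48.
Jide is living and takes 5/48.
Chukwudi predeceased; the 5/16 allotted to Chukwudi's branch passes to Chukwudi's issue by representation.
The 5/16 is divided into 2 equal shares of 5/32 among Morounke, Abiodun.
Morounke is living and takes 5/32.
Abiodun is living and takes 5/32.

Abiodun 5/32; Bankole 5/48; Jide 5/48; Morounke 5/32; Obafemi 3/8; Uzoma 5/48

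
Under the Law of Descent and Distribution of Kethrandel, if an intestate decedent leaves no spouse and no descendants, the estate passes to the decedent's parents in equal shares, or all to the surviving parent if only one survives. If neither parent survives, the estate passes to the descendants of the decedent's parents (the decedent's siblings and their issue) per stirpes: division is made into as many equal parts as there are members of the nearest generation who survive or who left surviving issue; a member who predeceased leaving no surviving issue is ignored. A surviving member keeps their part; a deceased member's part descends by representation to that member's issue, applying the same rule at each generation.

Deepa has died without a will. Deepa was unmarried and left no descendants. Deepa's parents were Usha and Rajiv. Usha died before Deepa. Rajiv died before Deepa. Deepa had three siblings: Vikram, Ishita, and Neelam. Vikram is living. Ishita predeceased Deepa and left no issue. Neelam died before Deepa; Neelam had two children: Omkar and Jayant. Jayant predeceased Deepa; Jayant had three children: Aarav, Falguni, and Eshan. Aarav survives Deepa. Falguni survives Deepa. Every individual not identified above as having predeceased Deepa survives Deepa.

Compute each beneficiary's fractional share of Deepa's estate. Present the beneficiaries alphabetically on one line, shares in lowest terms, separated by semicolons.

Neither parent survives and there are no descendants, so the estate passes to Deepa's siblings and their issue per stirpes.
Ishita left no surviving issue, so that branch lapses and is disregarded.
The estate is divided into 2 equal shares of 1/2 among Vikram, Neelam.
Vikram is living and takes 1/2.
Neelam predeceased; the 1/2 allotted to Neelam's branch passes to Neelam's issue by representation.
The 1/2 is divided into 2 equal shares of 1/4 among Omkar, Jayant.
Omkar is living and takes 1/4.
Jayant predeceased; the 1/4 allotted to Jayant's branch passes to Jayant's issue by representation.
The 1/4 is divided into 3 equal shares of 1/12 among Aarav, Falguni, Eshan.
Aarav is living and takes 1/12.
Falguni is living and takes 1/12.
Eshan is living and takes 1/12.

Aarav 1/12; Eshan 1/12; Falguni 1/12; Omkar 1/4; Vikram 1/2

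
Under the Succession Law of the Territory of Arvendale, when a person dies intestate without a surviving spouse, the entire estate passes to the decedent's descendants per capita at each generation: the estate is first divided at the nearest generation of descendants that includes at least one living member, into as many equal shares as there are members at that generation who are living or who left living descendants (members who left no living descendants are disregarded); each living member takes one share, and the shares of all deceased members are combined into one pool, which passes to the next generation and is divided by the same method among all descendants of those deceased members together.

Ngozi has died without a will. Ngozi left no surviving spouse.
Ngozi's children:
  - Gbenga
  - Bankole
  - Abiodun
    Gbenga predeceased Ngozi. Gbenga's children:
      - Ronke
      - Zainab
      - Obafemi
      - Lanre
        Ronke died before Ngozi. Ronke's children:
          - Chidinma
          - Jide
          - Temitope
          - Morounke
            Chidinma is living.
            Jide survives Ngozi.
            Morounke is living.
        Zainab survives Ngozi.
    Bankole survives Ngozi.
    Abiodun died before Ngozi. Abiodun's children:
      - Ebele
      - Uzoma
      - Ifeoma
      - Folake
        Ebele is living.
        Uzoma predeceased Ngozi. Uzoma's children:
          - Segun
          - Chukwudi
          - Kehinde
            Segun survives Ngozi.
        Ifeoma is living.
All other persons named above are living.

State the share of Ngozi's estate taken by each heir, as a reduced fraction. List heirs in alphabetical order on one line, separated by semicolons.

There is no surviving spouse, so the entire estate passes to Ngozi's descendants per capita at each generation.
At generation 1 (Gbenga, Bankole, Abiodun) there are 3 shares of (1)/3 = 1/3 each.
Living: Bankole — each takes 1/3.
Deceased: Gbenga and Abiodun. Their combined 2/3 is pooled and carried to generation 2.
At generation 2 (Ronke, Zainab, Obafemi, Lanre, Ebele, Uzoma, Ifeoma, Folake) there are 8 shares of (2/3)/8 = 1/12 each.
Living: Zainab, Obafemi, Lanre, Ebele, Ifeoma, and Folake — each takes 1/12.
Deceased: Ronke and Uzoma. Their combined 1/6 is pooled and carried to generation 3.
At generation 3 (Chidinma, Jide, Temitope, Morounke, Segun, Chukwudi, Kehinde) there are 7 shares of (1/6)/7 = 1/42 each.
Living: Chidinma, Jide, Temitope, Morounke, Segun, Chukwudi, and Kehinde — each takes 1/42.

Bankole 1/3; Chidinma 1/42; Chukwudi 1/42; Ebele 1/12; Folake 1/12; Ifeoma 1/12; Jide 1/42; Kehinde 1/42; Lanre 1/12; Morounke 1/42; Obafemi 1/12; Segun 1/42; Temitope 1/42; Zainab 1/12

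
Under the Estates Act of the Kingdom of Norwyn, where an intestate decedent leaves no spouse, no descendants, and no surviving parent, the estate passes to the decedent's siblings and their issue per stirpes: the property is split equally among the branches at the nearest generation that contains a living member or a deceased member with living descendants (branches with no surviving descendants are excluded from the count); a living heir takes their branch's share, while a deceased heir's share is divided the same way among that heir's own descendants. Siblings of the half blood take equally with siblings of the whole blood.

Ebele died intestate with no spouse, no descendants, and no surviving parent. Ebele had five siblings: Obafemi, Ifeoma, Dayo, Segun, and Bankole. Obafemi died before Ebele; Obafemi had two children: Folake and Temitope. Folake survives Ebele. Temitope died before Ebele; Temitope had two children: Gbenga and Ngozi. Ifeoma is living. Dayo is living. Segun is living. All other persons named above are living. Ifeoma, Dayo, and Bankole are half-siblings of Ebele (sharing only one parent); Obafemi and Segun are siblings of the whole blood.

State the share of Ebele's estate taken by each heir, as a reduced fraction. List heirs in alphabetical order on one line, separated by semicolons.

Bankole 1/5; Dayo 1/5; Folake 1/10; Gbenga 1/20; Ifeoma 1/5; Ngozi 1/20; Segun 1/5

No spouse, descendants, or parent survives, so the estate passes to Ebele's siblings per stirpes.
Half-blood and whole-blood siblings take equally under the stated rule.
The estate is divided into 5 equal shares of 1/5 among Obafemi, Ifeoma, Dayo, Segun, Bankole.
Obafemi predeceased; the 1/5 allotted to Obafemi's branch passes to Obafemi's issue by representation.
The 1/5 is divided into 2 equal shares of 1/10 among Folake, Temitope.
Folake is living and takes 1/10.
Temitope predeceased; the 1/10 allotted to Temitope's branch passes to Temitope's issue by representation.
The 1/10 is divided into 2 equal shares of 1/20 among Gbenga, Ngozi.
Gbenga is living and takes 1/20.
Ngozi is living and takes 1/20.
Ifeoma is living and takes 1/5.
Dayo is living and takes 1/5.
Segun is living and takes 1/5.
Bankole is living and takes 1/5.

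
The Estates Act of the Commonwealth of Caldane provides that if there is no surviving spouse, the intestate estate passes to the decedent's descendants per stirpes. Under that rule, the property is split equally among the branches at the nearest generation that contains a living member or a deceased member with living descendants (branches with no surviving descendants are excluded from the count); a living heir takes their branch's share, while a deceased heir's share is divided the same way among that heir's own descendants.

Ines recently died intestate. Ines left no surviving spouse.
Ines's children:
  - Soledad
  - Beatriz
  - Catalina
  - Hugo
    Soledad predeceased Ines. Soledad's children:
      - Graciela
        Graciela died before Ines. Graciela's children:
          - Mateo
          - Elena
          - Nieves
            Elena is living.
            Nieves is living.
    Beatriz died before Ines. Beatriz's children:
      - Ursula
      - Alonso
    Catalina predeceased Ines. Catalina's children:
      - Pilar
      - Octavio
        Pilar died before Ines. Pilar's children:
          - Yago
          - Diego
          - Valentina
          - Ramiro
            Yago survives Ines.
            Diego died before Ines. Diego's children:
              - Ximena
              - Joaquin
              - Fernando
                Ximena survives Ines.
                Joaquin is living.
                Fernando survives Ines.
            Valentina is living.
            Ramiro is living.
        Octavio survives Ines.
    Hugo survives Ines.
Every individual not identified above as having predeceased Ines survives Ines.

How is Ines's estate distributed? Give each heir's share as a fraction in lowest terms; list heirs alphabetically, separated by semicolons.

There is no surviving spouse, so the entire estate passes to Ines's descendants per stirpes.
The estate is divided into 4 equal shares of 1/4 among Soledad, Beatriz, Catalina, Hugo.
Soledad predeceased; the 1/4 allotted to Soledad's branch passes to Soledad's issue by representation.
Graciela's line is the sole branch at this level, so the full 1/4 passes to Graciela's issue by representation.
The 1/4 is divided into 3 equal shares of 1/12 among Mateo, Elena, Nieves.
Mateo is living and takes 1/12.
Elena is living and takes 1/12.
Nieves is living and takes 1/12.
Beatriz predeceased; the 1/4 allotted to Beatriz's branch passes to Beatriz's issue by representation.
The 1/4 is divided into 2 equal shares of 1/8 among Ursula, Alonso.
Ursula is living and takes 1/8.
Alonso is living and takes 1/8.
Catalina predeceased; the 1/4 allotted to Catalina's branch passes to Catalina's issue by representation.
The 1/4 is divided into 2 equal shares of 1/8 among Pilar, Octavio.
Pilar predeceased; the 1/8 allotted to Pilar's branch passes to Pilar's issue by representation.
The 1/8 is divided into 4 equal shares of 1/32 among Yago, Diego, Valentina, Ramiro.
Yago is living and takes 1/32.
Diego predeceased; the 1/32 allotted to Diego's branch passes to Diego's issue by representation.
The 1/32 is divided into 3 equal shares of 1/96 among Ximena, Joaquin, Fernando.
Ximena is living and takes 1/96.
Joaquin is living and takes 1/96.
Fernando is living and takes 1/96.
Valentina is living and takes 1/32.
Ramiro is living and takes 1/32.
Octavio is living and takes 1/8.
Hugo is living and takes 1/4.

Alonso 1/8; Elena 1/12; Fernando 1/96; Hugo 1/4; Joaquin 1/96; Mateo 1/12; Nieves 1/12; Octavio 1/8; Ramiro 1/32; Ursula 1/8; Valentina 1/32; Ximena 1/96; Yago 1/32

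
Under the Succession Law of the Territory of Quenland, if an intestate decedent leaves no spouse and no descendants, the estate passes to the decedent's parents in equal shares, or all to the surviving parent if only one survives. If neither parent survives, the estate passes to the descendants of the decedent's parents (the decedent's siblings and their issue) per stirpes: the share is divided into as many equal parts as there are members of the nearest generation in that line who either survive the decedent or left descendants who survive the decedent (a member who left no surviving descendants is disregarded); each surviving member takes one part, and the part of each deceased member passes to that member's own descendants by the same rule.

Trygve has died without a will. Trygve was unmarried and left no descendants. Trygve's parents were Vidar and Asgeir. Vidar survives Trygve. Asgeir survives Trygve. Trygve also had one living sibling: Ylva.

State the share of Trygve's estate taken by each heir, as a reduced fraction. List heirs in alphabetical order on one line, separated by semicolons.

Both parents survive, so Vidar and Asgeir each take 1/2. The siblings take nothing because a surviving parent has priority.

Asgeir 1/2; Vidar 1/2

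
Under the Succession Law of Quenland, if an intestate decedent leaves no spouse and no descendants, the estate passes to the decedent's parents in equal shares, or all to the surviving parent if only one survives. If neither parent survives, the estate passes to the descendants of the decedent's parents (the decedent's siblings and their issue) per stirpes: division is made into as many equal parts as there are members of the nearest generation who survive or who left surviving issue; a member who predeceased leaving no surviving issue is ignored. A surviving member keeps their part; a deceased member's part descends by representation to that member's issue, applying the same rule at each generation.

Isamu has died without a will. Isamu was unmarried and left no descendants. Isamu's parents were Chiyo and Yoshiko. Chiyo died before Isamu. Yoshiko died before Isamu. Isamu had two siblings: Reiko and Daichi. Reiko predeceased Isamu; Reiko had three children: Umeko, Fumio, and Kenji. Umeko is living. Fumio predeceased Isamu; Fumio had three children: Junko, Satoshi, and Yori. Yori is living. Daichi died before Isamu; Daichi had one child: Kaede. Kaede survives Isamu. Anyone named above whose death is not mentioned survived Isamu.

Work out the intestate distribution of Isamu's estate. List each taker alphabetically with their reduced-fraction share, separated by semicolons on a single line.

Neither parent survives and there are no descendants, so the estate passes to Isamu's siblings and their issue per stirpes.
The estate is divided into 2 equal shares of 1/2 among Reiko, Daichi.
Reiko predeceased; the 1/2 allotted to Reiko's branch passes to Reiko's issue by representation.
The 1/2 is divided into 3 equal shares of 1/6 among Umeko, Fumio, Kenji.
Umeko is living and takes 1/6.
Fumio predeceased; the 1/6 allotted to Fumio's branch passes to Fumio's issue by representation.
The 1/6 is divided into 3 equal shares of 1/18 among Junko, Satoshi, Yori.
Junko is living and takes 1/18.
Satoshi is living and takes 1/18.
Yori is living and takes 1/18.
Kenji is living and takes 1/6.
Daichi predeceased; the 1/2 allotted to Daichi's branch passes to Daichi's issue by representation.
Kaede is the sole taker at this level and receives the full 1/2.

Junko 1/18; Kaede 1/2; Kenji 1/6; Satoshi 1/18; Umeko 1/6; Yori 1/18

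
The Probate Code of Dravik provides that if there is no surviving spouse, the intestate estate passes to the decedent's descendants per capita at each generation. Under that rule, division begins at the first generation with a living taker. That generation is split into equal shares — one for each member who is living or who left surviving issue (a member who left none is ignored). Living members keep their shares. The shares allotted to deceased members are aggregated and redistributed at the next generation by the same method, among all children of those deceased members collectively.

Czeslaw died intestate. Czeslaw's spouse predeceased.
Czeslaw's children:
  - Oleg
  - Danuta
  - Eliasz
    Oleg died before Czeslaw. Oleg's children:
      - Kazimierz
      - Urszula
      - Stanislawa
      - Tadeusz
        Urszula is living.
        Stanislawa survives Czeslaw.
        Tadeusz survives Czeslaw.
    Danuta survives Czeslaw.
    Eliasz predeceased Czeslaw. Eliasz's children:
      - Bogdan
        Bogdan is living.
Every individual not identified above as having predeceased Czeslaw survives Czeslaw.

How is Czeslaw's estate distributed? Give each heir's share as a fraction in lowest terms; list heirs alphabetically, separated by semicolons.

Bogdan 2/15; Danuta 1/3; Kazimierz 2/15; Stanislawa 2/15; Tadeusz 2/15; Urszula 2/15

There is no surviving spouse, so the entire estate passes to Czeslaw's descendants per capita at each generation.
At generation 1 (Oleg, Danuta, Eliasz) there are 3 shares of (1)/3 = 1/3 each.
Living: Danuta — each takes 1/3.
Deceased: Oleg and Eliasz. Their combined 2/3 is pooled and carried to generation 2.
At generation 2 (Kazimierz, Urszula, Stanislawa, Tadeusz, Bogdan) there are 5 shares of (2/3)/5 = 2/15 each.
Living: Kazimierz, Urszula, Stanislawa, Tadeusz, and Bogdan — each takes 2/15.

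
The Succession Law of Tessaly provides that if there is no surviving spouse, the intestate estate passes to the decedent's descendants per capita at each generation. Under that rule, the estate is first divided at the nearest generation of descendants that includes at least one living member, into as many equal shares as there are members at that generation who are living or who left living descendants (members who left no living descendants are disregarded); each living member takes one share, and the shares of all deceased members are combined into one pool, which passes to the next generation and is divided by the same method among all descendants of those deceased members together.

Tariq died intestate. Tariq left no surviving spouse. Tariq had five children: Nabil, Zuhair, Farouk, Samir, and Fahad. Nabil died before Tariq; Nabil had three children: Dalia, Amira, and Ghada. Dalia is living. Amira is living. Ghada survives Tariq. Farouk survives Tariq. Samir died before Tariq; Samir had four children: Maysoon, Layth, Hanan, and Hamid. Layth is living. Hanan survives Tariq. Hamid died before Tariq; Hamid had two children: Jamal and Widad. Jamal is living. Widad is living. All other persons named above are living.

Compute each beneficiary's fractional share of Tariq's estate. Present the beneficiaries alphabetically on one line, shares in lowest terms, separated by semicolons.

There is no surviving spouse, so the entire estate passes to Tariq's descendants per capita at each generation.
At generation 1 (Nabil, Zuhair, Farouk, Samir, Fahad) there are 5 shares of (1)/5 = 1/5 each.
Living: Zuhair, Farouk, and Fahad — each takes 1/5.
Deceased: Nabil and Samir. Their combined 2/5 is pooled and carried to generation 2.
At generation 2 (Dalia, Amira, Ghada, Maysoon, Layth, Hanan, Hamid) there are 7 shares of (2/5)/7 = 2/35 each.
Living: Dalia, Amira, Ghada, Maysoon, Layth, and Hanan — each takes 2/35.
Deceased: Hamid. That 2/35 share is carried to generation 3.
At generation 3 (Jamal, Widad) there are 2 shares of (2/35)/2 = 1/35 each.
Living: Jamal and Widad — each takes 1/35.

Amira 2/35; Dalia 2/35; Fahad 1/5; Farouk 1/5; Ghada 2/35; Hanan 2/35; Jamal 1/35; Layth 2/35; Maysoon 2/35; Widad 1/35; Zuhair 1/5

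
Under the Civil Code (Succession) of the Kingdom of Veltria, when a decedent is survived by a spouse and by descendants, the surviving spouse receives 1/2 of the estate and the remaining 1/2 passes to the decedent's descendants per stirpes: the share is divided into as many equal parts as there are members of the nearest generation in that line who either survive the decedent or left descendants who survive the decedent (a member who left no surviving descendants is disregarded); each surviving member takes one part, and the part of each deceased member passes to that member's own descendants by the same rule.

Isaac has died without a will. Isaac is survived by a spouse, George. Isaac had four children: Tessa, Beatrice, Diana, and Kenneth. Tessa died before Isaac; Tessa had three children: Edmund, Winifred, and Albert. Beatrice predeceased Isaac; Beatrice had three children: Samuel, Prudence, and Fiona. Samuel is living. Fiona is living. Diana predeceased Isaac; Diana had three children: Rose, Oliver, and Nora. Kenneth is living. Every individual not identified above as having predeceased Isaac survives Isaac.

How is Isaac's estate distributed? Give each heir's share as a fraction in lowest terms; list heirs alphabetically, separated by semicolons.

Albert 1/24; Edmund 1/24; Fiona 1/24; George 1/2; Kenneth 1/8; Nora 1/24; Oliver 1/24; Prudence 1/24; Rose 1/24; Samuel 1/24; Winifred 1/24

George, as surviving spouse, takes 1/2.
The remaining 1/2 passes to Isaac's descendants per stirpes.
The 1/2 is divided into 4 equal shares of 1/8 among Tessa, Beatrice, Diana, Kenneth.
Tessa predeceased; the 1/8 allotted to Tessa's branch passes to Tessa's issue by representation.
The 1/8 is divided into 3 equal shares of 1/24 among Edmund, Winifred, Albert.
Edmund is living and takes 1/24.
Winifred is living and takes 1/24.
Albert is living and takes 1/24.
Beatrice predeceased; the 1/8 allotted to Beatrice's branch passes to Beatrice's issue by representation.
The 1/8 is divided into 3 equal shares of 1/24 among Samuel, Prudence, Fiona.
Samuel is living and takes 1/24.
Prudence is living and takes 1/24.
Fiona is living and takes 1/24.
Diana predeceased; the 1/8 allotted to Diana's branch passes to Diana's issue by representation.
The 1/8 is divided into 3 equal shares of 1/24 among Rose, Oliver, Nora.
Rose is living and takes 1/24.
Oliver is living and takes 1/24.
Nora is living and takes 1/24.
Kenneth is living and takes 1/8.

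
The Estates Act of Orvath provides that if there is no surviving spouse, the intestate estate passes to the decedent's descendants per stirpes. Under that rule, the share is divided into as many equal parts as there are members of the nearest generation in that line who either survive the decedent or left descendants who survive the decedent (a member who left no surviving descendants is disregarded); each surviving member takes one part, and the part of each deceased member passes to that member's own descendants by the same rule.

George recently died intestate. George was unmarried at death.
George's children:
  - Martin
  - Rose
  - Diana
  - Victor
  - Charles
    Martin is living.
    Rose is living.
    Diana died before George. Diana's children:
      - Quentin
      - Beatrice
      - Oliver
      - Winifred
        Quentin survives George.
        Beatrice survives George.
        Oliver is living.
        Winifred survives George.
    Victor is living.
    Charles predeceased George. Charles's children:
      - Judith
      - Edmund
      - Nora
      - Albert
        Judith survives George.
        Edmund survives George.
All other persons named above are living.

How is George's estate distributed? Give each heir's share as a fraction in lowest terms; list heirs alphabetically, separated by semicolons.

Albert 1/20; Beatrice 1/20; Edmund 1/20; Judith 1/20; Martin 1/5; Nora 1/20; Oliver 1/20; Quentin 1/20; Rose 1/5; Victor 1/5; Winifred 1/20

There is no surviving spouse, so the entire estate passes to George's descendants per stirpes.
The estate is divided into 5 equal shares of 1/5 among Martin, Rose, Diana, Victor, Charles.
Martin is living and takes 1/5.
Rose is living and takes 1/5.
Diana predeceased; the 1/5 allotted to Diana's branch passes to Diana's issue by representation.
The 1/5 is divided into 4 equal shares of 1/20 among Quentin, Beatrice, Oliver, Winifred.
Quentin is living and takes 1/20.
Beatrice is living and takes 1/20.
Oliver is living and takes 1/20.
Winifred is living and takes 1/20.
Victor is living and takes 1/5.
Charles predeceased; the 1/5 allotted to Charles's branch passes to Charles's issue by representation.
The 1/5 is divided into 4 equal shares of 1/20 among Judith, Edmund, Nora, Albert.
Judith is living and takes 1/20.
Edmund is living and takes 1/20.
Nora is living and takes 1/20.
Albert is living and takes 1/20.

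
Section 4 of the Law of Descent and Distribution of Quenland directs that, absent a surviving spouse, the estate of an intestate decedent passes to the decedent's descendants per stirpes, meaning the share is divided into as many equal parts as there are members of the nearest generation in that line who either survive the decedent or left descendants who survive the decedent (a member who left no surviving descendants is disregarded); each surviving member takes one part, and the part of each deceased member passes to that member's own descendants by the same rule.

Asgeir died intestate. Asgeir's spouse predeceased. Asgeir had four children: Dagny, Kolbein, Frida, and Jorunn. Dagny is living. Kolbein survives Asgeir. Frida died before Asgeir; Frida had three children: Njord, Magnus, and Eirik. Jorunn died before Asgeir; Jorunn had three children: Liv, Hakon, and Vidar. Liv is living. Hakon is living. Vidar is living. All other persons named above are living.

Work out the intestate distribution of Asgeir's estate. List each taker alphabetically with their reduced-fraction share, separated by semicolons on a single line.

There is no surviving spouse, so the entire estate passes to Asgeir's descendants per stirpes.
The estate is divided into 4 equal shares of 1/4 among Dagny, Kolbein, Frida, Jorunn.
Dagny is living and takes 1/4.
Kolbein is living and takes 1/4.
Frida predeceased; the 1/4 allotted to Frida's branch passes to Frida's issue by representation.
The 1/4 is divided into 3 equal shares of 1/12 among Njord, Magnus, Eirik.
Njord is living and takes 1/12.
Magnus is living and takes 1/12.
Eirik is living and takes 1/12.
Jorunn predeceased; the 1/4 allotted to Jorunn's branch passes to Jorunn's issue by representation.
The 1/4 is divided into 3 equal shares of 1/12 among Liv, Hakon, Vidar.
Liv is living and takes 1/12.
Hakon is living and takes 1/12.
Vidar is living and takes 1/12.

Dagny 1/4; Eirik 1/12; Hakon 1/12; Kolbein 1/4; Liv 1/12; Magnus 1/12; Njord 1/12; Vidar 1/12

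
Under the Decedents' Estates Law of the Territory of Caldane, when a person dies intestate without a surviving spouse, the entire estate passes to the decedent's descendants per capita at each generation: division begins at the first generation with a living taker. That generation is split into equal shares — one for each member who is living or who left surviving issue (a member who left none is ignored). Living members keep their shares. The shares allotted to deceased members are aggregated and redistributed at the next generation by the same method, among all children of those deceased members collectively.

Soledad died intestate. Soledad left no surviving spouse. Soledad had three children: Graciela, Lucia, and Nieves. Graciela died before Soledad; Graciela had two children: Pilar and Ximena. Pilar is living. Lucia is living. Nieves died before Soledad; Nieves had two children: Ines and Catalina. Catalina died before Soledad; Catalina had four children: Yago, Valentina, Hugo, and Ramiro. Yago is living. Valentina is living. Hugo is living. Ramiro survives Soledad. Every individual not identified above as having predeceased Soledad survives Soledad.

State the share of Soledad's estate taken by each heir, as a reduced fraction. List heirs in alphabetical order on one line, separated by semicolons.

Hugo 1/24; Ines 1/6; Lucia 1/3; Pilar 1/6; Ramiro 1/24; Valentina 1/24; Ximena 1/6; Yago 1/24

There is no surviving spouse, so the entire estate passes to Soledad's descendants per capita at each generation.
At generation 1 (Graciela, Lucia, Nieves) there are 3 shares of (1)/3 = 1/3 each.
Living: Lucia — each takes 1/3.
Deceased: Graciela and Nieves. Their combined 2/3 is pooled and carried to generation 2.
At generation 2 (Pilar, Ximena, Ines, Catalina) there are 4 shares of (2/3)/4 = 1/6 each.
Living: Pilar, Ximena, and Ines — each takes 1/6.
Deceased: Catalina. That 1/6 share is carried to generation 3.
At generation 3 (Yago, Valentina, Hugo, Ramiro) there are 4 shares of (1/6)/4 = 1/24 each.
Living: Yago, Valentina, Hugo, and Ramiro — each takes 1/24.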